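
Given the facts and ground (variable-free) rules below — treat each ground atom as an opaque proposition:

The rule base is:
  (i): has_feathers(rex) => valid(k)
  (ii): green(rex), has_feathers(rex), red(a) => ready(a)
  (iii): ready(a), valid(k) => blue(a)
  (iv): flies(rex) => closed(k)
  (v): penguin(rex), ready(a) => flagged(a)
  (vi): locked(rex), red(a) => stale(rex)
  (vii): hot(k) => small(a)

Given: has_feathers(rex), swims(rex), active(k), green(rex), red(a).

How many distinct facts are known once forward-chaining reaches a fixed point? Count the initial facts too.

8

[1] (i) [has_feathers(rex) => valid(k)]; (ii) [green(rex), has_feathers(rex), red(a) => ready(a)]. ⇒ new: valid(k), ready(a).
[2] (iii) [ready(a), valid(k) => blue(a)]. ⇒ new: blue(a).
Closure: {active(k), blue(a), green(rex), has_feathers(rex), ready(a), red(a), swims(rex), valid(k)} — 8 facts.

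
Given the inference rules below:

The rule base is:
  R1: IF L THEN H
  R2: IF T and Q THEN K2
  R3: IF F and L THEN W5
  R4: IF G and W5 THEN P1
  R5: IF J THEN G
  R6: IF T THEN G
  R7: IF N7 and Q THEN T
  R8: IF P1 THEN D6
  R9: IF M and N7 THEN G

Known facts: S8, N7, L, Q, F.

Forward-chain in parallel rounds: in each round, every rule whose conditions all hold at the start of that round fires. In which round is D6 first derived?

4

[1] R1 [IF L THEN H]; R3 [IF F and L THEN W5]; R7 [IF N7 and Q THEN T]. ⇒ new: H, W5, T.
[2] R2 [IF T and Q THEN K2]; R6 [IF T THEN G]. ⇒ new: K2, G.
[3] R4 [IF G and W5 THEN P1]. ⇒ new: P1.
[4] R8 [IF P1 THEN D6]. ⇒ new: D6.
D6 first appears in round 4.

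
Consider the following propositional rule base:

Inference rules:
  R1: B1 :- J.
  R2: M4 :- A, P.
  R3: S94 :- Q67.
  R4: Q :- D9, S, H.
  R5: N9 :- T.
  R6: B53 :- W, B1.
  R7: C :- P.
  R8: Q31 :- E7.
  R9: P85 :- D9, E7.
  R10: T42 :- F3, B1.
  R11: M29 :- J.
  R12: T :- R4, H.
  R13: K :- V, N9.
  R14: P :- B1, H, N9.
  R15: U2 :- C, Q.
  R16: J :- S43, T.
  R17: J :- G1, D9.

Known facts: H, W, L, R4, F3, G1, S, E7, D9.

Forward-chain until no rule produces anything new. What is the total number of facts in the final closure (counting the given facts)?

Round 1: R4 [Q :- D9, S, H.]; R8 [Q31 :- E7.]; R9 [P85 :- D9, E7.]; R12 [T :- R4, H.]; R17 [J :- G1, D9.]. New: Q, Q31, P85, T, J.
Round 2: R1 [B1 :- J.]; R5 [N9 :- T.]; R11 [M29 :- J.]. New: B1, N9, M29.
Round 3: R6 [B53 :- W, B1.]; R10 [T42 :- F3, B1.]; R14 [P :- B1, H, N9.]. New: B53, T42, P.
Round 4: R7 [C :- P.]. New: C.
Round 5: R15 [U2 :- C, Q.]. New: U2.
Closure: {B1, B53, C, D9, E7, F3, G1, H, J, L, M29, N9, P, P85, Q, Q31, R4, S, T, T42, U2, W} — 22 facts.

22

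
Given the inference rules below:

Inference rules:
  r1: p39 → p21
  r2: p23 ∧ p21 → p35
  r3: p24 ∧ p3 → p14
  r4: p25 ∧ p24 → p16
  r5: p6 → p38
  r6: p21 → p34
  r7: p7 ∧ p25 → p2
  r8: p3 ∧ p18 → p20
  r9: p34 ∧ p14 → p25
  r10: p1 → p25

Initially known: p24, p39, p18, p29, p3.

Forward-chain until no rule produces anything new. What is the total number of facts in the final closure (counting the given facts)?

Round 1 — r1, r3, r8, derive p21, p14, p20.
Round 2 — r6, derive p34.
Round 3 — r9, derive p25.
Round 4 — r4, derive p16.
Closure: {p14, p16, p18, p20, p21, p24, p25, p29, p3, p34, p39} — 11 facts.

11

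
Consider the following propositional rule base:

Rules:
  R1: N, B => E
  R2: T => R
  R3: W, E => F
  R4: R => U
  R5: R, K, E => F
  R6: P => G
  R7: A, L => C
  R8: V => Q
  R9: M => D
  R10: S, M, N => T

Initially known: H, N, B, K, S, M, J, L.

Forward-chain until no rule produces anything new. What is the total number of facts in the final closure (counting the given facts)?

[1] R1 [N, B => E]; R9 [M => D]; R10 [S, M, N => T]. ⇒ new: E, D, T.
[2] R2 [T => R]. ⇒ new: R.
[3] R4 [R => U]; R5 [R, K, E => F]. ⇒ new: U, F.
Closure: {B, D, E, F, H, J, K, L, M, N, R, S, T, U} — 14 facts.

14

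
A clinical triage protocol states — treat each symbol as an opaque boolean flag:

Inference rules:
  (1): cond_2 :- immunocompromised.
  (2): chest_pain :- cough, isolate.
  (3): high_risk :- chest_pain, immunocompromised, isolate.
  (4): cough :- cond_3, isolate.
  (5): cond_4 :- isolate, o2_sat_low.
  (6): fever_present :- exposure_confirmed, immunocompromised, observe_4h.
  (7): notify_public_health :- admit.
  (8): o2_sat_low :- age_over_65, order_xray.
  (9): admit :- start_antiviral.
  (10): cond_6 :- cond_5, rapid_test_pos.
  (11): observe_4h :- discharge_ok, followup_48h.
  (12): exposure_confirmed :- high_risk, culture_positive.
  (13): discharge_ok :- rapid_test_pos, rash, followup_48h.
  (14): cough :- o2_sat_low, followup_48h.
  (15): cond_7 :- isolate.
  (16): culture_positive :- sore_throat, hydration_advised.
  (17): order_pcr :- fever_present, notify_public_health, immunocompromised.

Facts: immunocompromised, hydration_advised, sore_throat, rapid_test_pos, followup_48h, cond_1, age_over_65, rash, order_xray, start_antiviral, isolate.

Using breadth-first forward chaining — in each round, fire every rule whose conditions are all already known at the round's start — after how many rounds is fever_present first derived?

6

Round 1 fires (1), (8), (9), (13), (15), (16), giving cond_2, o2_sat_low, admit, discharge_ok, cond_7, culture_positive.
Round 2 fires (5), (7), (11), (14), giving cond_4, notify_public_health, observe_4h, cough.
Round 3 fires (2), giving chest_pain.
Round 4 fires (3), giving high_risk.
Round 5 fires (12), giving exposure_confirmed.
Round 6 fires (6), giving fever_present.
fever_present first appears in round 6.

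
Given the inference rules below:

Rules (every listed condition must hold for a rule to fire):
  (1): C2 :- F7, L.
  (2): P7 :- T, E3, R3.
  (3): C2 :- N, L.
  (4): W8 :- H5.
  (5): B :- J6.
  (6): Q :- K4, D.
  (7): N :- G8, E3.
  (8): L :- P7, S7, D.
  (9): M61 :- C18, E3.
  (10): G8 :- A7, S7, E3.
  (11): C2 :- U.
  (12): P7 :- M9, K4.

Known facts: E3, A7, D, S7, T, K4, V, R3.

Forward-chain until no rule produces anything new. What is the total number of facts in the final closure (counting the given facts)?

14

Round 1 — (2), (6), (10), derive P7, Q, G8.
Round 2 — (7), (8), derive N, L.
Round 3 — (3), derive C2.
Closure: {A7, C2, D, E3, G8, K4, L, N, P7, Q, R3, S7, T, V} — 14 facts.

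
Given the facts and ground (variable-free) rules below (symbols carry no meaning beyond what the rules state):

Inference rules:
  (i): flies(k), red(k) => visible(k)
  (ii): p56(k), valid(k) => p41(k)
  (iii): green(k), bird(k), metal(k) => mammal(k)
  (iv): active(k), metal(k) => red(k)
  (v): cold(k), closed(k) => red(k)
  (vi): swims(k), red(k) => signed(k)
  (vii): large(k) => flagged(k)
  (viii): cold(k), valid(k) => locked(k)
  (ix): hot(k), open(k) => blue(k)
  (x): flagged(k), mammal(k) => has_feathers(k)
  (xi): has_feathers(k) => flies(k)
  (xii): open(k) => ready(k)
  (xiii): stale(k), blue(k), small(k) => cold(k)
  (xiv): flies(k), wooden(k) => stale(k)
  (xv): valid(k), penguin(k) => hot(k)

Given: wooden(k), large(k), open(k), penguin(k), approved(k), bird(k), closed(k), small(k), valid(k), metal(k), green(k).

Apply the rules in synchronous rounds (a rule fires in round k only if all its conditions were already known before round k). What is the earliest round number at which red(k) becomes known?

6

Round 1: (iii) [green(k), bird(k), metal(k) => mammal(k)]; (vii) [large(k) => flagged(k)]; (xii) [open(k) => ready(k)]; (xv) [valid(k), penguin(k) => hot(k)]. Adds mammal(k), flagged(k), ready(k), hot(k).
Round 2: (ix) [hot(k), open(k) => blue(k)]; (x) [flagged(k), mammal(k) => has_feathers(k)]. Adds blue(k), has_feathers(k).
Round 3: (xi) [has_feathers(k) => flies(k)]. Adds flies(k).
Round 4: (xiv) [flies(k), wooden(k) => stale(k)]. Adds stale(k).
Round 5: (xiii) [stale(k), blue(k), small(k) => cold(k)]. Adds cold(k).
Round 6: (v) [cold(k), closed(k) => red(k)]; (viii) [cold(k), valid(k) => locked(k)]. Adds red(k), locked(k).
red(k) first appears in round 6.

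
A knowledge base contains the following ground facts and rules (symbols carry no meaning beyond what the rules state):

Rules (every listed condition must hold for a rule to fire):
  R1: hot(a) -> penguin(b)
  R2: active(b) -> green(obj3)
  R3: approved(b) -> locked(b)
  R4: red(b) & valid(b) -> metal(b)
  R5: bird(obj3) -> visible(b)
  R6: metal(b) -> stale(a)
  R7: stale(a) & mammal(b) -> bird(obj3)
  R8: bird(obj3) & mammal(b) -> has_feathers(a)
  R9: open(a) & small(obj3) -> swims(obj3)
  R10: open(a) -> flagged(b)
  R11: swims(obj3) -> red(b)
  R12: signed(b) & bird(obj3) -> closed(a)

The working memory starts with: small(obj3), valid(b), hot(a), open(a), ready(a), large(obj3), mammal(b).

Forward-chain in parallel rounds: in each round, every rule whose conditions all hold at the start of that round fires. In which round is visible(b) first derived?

6

Round 1 fires R1, R9, R10, giving penguin(b), swims(obj3), flagged(b).
Round 2 fires R11, giving red(b).
Round 3 fires R4, giving metal(b).
Round 4 fires R6, giving stale(a).
Round 5 fires R7, giving bird(obj3).
Round 6 fires R5, R8, giving visible(b), has_feathers(a).
visible(b) first appears in round 6.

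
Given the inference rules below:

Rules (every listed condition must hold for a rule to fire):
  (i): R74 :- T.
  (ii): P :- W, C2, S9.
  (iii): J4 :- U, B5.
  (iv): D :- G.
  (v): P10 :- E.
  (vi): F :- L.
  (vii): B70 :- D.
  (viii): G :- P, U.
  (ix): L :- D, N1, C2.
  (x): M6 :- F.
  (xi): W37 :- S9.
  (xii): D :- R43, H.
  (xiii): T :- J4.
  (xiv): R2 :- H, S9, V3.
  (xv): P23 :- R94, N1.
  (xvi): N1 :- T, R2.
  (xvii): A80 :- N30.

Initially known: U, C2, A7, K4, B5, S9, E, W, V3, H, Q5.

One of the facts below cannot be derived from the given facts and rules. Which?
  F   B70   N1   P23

Round 1 fires (ii), (iii), (v), (xi), (xiv), giving P, J4, P10, W37, R2.
Round 2 fires (viii), (xiii), giving G, T.
Round 3 fires (i), (iv), (xvi), giving R74, D, N1.
Round 4 fires (vii), (ix), giving B70, L.
Round 5 fires (vi), giving F.
Round 6 fires (x), giving M6.
Derived: F (round 5), N1 (round 3), B70 (round 4). P23 never appears in any round.

P23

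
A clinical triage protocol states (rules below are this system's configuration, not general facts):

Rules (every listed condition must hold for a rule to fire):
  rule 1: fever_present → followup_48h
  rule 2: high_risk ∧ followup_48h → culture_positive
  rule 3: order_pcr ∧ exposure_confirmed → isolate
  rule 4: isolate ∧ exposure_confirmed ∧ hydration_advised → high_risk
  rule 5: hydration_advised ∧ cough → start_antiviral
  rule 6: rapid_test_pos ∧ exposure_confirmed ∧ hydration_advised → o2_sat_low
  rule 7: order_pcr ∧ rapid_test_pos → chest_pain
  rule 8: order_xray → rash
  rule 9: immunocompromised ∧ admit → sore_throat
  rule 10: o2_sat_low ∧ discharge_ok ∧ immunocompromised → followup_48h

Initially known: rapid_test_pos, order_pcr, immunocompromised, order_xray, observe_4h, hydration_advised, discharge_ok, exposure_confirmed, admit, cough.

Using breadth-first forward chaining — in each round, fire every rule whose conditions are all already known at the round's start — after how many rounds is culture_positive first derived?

[1] rule 3 [order_pcr ∧ exposure_confirmed → isolate]; rule 5 [hydration_advised ∧ cough → start_antiviral]; rule 6 [rapid_test_pos ∧ exposure_confirmed ∧ hydration_advised → o2_sat_low]; rule 7 [order_pcr ∧ rapid_test_pos → chest_pain]; rule 8 [order_xray → rash]; rule 9 [immunocompromised ∧ admit → sore_throat]. ⇒ new: isolate, start_antiviral, o2_sat_low, chest_pain, rash, sore_throat.
[2] rule 4 [isolate ∧ exposure_confirmed ∧ hydration_advised → high_risk]; rule 10 [o2_sat_low ∧ discharge_ok ∧ immunocompromised → followup_48h]. ⇒ new: high_risk, followup_48h.
[3] rule 2 [high_risk ∧ followup_48h → culture_positive]. ⇒ new: culture_positive.
culture_positive first appears in round 3.

3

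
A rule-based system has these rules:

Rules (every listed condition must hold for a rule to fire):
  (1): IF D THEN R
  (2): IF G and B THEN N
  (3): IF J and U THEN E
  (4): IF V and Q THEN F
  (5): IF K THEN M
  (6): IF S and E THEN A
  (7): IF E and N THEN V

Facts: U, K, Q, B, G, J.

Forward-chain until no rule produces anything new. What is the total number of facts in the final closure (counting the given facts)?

11

Round 1 fires (2), (3), (5), giving N, E, M.
Round 2 fires (7), giving V.
Round 3 fires (4), giving F.
Closure: {B, E, F, G, J, K, M, N, Q, U, V} — 11 facts.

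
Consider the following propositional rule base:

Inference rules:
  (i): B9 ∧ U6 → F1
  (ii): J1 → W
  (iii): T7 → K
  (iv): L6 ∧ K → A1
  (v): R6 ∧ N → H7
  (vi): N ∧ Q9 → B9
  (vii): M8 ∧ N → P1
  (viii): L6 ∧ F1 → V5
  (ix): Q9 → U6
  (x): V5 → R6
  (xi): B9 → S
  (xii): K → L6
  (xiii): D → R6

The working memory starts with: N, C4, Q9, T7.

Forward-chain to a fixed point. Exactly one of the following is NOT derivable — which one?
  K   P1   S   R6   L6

Round 1 — (iii), (vi), (ix), derive K, B9, U6.
Round 2 — (i), (xi), (xii), derive F1, S, L6.
Round 3 — (iv), (viii), derive A1, V5.
Round 4 — (x), derive R6.
Round 5 — (v), derive H7.
Derived: R6 (round 4), K (round 1), L6 (round 2), S (round 2). P1 never appears in any round.

P1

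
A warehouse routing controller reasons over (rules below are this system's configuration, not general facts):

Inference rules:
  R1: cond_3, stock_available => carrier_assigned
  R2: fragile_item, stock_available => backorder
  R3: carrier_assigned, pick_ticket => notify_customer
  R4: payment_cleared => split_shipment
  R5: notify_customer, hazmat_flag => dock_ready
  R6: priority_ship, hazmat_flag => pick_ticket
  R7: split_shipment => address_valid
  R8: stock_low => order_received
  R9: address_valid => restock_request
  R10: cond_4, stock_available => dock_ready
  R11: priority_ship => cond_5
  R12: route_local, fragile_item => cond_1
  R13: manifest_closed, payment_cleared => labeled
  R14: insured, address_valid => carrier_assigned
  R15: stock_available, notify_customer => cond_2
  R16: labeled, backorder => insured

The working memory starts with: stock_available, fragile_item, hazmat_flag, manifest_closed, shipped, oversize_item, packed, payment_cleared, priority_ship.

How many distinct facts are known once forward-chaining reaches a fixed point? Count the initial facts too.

21

Round 1: R2 [fragile_item, stock_available => backorder]; R4 [payment_cleared => split_shipment]; R6 [priority_ship, hazmat_flag => pick_ticket]; R11 [priority_ship => cond_5]; R13 [manifest_closed, payment_cleared => labeled]. New: backorder, split_shipment, pick_ticket, cond_5, labeled.
Round 2: R7 [split_shipment => address_valid]; R16 [labeled, backorder => insured]. New: address_valid, insured.
Round 3: R9 [address_valid => restock_request]; R14 [insured, address_valid => carrier_assigned]. New: restock_request, carrier_assigned.
Round 4: R3 [carrier_assigned, pick_ticket => notify_customer]. New: notify_customer.
Round 5: R5 [notify_customer, hazmat_flag => dock_ready]; R15 [stock_available, notify_customer => cond_2]. New: dock_ready, cond_2.
Closure: {address_valid, backorder, carrier_assigned, cond_2, cond_5, dock_ready, fragile_item, hazmat_flag, insured, labeled, manifest_closed, notify_customer, oversize_item, packed, payment_cleared, pick_ticket, priority_ship, restock_request, shipped, split_shipment, stock_available} — 21 facts.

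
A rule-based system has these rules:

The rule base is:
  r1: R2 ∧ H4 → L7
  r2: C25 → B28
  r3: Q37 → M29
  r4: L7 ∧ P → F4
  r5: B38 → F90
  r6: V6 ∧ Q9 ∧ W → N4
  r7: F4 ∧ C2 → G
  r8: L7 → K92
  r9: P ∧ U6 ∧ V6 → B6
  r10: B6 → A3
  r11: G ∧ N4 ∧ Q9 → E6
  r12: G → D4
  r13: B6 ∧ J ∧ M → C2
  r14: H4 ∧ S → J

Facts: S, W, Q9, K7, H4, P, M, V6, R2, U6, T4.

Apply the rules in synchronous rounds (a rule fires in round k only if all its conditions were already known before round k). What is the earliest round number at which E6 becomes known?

4

Round 1: r1 [R2 ∧ H4 → L7]; r6 [V6 ∧ Q9 ∧ W → N4]; r9 [P ∧ U6 ∧ V6 → B6]; r14 [H4 ∧ S → J]. New: L7, N4, B6, J.
Round 2: r4 [L7 ∧ P → F4]; r8 [L7 → K92]; r10 [B6 → A3]; r13 [B6 ∧ J ∧ M → C2]. New: F4, K92, A3, C2.
Round 3: r7 [F4 ∧ C2 → G]. New: G.
Round 4: r11 [G ∧ N4 ∧ Q9 → E6]; r12 [G → D4]. New: E6, D4.
E6 first appears in round 4.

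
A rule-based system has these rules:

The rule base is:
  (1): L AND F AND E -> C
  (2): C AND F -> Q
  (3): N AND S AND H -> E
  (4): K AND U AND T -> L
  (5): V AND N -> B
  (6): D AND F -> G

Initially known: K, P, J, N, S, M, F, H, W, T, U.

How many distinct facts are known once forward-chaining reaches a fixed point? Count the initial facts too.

Round 1 — (3), (4), derive E, L.
Round 2 — (1), derive C.
Round 3 — (2), derive Q.
Closure: {C, E, F, H, J, K, L, M, N, P, Q, S, T, U, W} — 15 facts.

15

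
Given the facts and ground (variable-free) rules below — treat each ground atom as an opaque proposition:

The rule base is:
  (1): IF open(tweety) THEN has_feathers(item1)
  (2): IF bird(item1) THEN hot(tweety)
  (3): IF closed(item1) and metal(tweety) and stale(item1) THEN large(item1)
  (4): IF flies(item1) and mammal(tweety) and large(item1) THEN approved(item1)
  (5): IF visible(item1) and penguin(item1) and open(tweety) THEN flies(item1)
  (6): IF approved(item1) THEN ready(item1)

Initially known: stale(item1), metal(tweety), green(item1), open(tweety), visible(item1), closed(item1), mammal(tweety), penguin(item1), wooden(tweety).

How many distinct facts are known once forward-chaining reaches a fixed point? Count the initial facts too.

Round 1: (1) [IF open(tweety) THEN has_feathers(item1)]; (3) [IF closed(item1) and metal(tweety) and stale(item1) THEN large(item1)]; (5) [IF visible(item1) and penguin(item1) and open(tweety) THEN flies(item1)]. New: has_feathers(item1), large(item1), flies(item1).
Round 2: (4) [IF flies(item1) and mammal(tweety) and large(item1) THEN approved(item1)]. New: approved(item1).
Round 3: (6) [IF approved(item1) THEN ready(item1)]. New: ready(item1).
Closure: {approved(item1), closed(item1), flies(item1), green(item1), has_feathers(item1), large(item1), mammal(tweety), metal(tweety), open(tweety), penguin(item1), ready(item1), stale(item1), visible(item1), wooden(tweety)} — 14 facts.

14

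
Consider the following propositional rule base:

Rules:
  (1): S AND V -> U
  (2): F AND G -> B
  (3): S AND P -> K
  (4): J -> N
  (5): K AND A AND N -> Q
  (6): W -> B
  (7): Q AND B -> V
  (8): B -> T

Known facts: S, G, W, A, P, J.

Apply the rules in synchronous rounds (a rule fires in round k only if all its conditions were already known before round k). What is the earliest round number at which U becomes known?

4

Round 1 fires (3), (4), (6), giving K, N, B.
Round 2 fires (5), (8), giving Q, T.
Round 3 fires (7), giving V.
Round 4 fires (1), giving U.
U first appears in round 4.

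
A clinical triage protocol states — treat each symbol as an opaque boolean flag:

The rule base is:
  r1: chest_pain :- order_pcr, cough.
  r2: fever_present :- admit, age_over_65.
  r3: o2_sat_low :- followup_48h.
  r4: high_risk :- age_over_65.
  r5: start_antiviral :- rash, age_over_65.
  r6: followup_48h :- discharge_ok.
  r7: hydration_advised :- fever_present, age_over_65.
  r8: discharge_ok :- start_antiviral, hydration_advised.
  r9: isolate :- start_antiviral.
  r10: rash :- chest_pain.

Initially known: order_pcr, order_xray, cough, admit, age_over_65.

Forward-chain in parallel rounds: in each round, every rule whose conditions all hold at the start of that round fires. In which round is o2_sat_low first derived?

6

Round 1: r1 [chest_pain :- order_pcr, cough.]; r2 [fever_present :- admit, age_over_65.]; r4 [high_risk :- age_over_65.]. Adds chest_pain, fever_present, high_risk.
Round 2: r7 [hydration_advised :- fever_present, age_over_65.]; r10 [rash :- chest_pain.]. Adds hydration_advised, rash.
Round 3: r5 [start_antiviral :- rash, age_over_65.]. Adds start_antiviral.
Round 4: r8 [discharge_ok :- start_antiviral, hydration_advised.]; r9 [isolate :- start_antiviral.]. Adds discharge_ok, isolate.
Round 5: r6 [followup_48h :- discharge_ok.]. Adds followup_48h.
Round 6: r3 [o2_sat_low :- followup_48h.]. Adds o2_sat_low.
o2_sat_low first appears in round 6.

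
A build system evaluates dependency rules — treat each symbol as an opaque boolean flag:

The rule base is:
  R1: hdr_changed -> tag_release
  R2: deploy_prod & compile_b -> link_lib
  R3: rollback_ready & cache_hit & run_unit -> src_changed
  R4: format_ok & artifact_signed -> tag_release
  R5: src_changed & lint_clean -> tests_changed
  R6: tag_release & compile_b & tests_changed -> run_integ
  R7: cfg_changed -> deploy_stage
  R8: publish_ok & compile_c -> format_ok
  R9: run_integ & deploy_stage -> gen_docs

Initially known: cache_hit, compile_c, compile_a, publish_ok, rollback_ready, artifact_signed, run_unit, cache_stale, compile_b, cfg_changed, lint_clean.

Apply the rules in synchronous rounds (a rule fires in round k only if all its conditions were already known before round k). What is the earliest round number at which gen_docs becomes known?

Round 1: R3 [rollback_ready & cache_hit & run_unit -> src_changed]; R7 [cfg_changed -> deploy_stage]; R8 [publish_ok & compile_c -> format_ok]. Adds src_changed, deploy_stage, format_ok.
Round 2: R4 [format_ok & artifact_signed -> tag_release]; R5 [src_changed & lint_clean -> tests_changed]. Adds tag_release, tests_changed.
Round 3: R6 [tag_release & compile_b & tests_changed -> run_integ]. Adds run_integ.
Round 4: R9 [run_integ & deploy_stage -> gen_docs]. Adds gen_docs.
gen_docs first appears in round 4.

4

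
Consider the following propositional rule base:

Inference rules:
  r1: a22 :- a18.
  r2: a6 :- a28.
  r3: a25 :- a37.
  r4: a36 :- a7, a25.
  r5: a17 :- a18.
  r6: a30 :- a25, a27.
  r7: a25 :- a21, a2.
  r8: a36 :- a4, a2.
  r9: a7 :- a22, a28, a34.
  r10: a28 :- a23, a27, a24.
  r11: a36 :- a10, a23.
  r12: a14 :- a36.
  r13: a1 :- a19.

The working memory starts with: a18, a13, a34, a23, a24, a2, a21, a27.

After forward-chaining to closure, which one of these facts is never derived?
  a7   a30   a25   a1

Round 1: r1 [a22 :- a18.]; r5 [a17 :- a18.]; r7 [a25 :- a21, a2.]; r10 [a28 :- a23, a27, a24.]. New: a22, a17, a25, a28.
Round 2: r2 [a6 :- a28.]; r6 [a30 :- a25, a27.]; r9 [a7 :- a22, a28, a34.]. New: a6, a30, a7.
Round 3: r4 [a36 :- a7, a25.]. New: a36.
Round 4: r12 [a14 :- a36.]. New: a14.
Derived: a7 (round 2), a30 (round 2), a25 (round 1). a1 never appears in any round.

a1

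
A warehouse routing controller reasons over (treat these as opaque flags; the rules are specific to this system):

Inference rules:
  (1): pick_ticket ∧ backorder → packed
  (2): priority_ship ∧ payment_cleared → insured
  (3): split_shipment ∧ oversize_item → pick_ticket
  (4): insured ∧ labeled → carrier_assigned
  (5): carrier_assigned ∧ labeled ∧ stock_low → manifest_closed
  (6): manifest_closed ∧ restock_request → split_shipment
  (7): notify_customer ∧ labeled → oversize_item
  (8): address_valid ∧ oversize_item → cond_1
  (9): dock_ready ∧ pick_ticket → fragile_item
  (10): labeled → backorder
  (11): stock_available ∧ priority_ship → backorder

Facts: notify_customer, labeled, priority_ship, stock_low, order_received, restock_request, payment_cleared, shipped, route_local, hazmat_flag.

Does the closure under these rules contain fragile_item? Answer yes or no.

no

[1] (2) [priority_ship ∧ payment_cleared → insured]; (7) [notify_customer ∧ labeled → oversize_item]; (10) [labeled → backorder]. ⇒ new: insured, oversize_item, backorder.
[2] (4) [insured ∧ labeled → carrier_assigned]. ⇒ new: carrier_assigned.
[3] (5) [carrier_assigned ∧ labeled ∧ stock_low → manifest_closed]. ⇒ new: manifest_closed.
[4] (6) [manifest_closed ∧ restock_request → split_shipment]. ⇒ new: split_shipment.
[5] (3) [split_shipment ∧ oversize_item → pick_ticket]. ⇒ new: pick_ticket.
[6] (1) [pick_ticket ∧ backorder → packed]. ⇒ new: packed.
Fixed point reached. fragile_item is concluded only by (9); (9) needs dock_ready (never derived).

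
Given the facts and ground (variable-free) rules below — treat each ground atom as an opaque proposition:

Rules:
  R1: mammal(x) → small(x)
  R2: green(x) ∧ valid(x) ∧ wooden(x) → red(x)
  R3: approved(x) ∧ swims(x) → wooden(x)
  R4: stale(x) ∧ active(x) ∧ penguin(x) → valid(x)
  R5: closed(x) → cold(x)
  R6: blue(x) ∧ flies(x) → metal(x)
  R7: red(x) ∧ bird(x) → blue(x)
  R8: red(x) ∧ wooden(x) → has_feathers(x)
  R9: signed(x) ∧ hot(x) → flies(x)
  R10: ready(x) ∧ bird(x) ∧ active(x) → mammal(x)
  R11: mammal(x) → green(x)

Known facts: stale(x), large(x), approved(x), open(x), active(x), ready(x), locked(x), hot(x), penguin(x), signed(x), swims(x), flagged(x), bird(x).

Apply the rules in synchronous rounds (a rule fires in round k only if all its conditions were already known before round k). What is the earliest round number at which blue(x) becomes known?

4

Round 1 fires R3, R4, R9, R10, giving wooden(x), valid(x), flies(x), mammal(x).
Round 2 fires R1, R11, giving small(x), green(x).
Round 3 fires R2, giving red(x).
Round 4 fires R7, R8, giving blue(x), has_feathers(x).
blue(x) first appears in round 4.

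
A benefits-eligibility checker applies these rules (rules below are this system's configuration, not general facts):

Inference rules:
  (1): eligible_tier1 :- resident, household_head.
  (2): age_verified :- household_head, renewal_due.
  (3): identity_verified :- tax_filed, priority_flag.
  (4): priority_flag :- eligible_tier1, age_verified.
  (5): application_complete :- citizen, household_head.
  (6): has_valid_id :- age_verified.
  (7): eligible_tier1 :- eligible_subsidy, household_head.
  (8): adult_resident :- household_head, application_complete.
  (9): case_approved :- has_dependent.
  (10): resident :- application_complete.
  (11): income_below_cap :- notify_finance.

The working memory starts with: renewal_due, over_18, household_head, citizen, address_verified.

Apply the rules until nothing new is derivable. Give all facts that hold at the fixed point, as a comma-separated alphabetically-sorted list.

Round 1: (2) [age_verified :- household_head, renewal_due.]; (5) [application_complete :- citizen, household_head.]. Adds age_verified, application_complete.
Round 2: (6) [has_valid_id :- age_verified.]; (8) [adult_resident :- household_head, application_complete.]; (10) [resident :- application_complete.]. Adds has_valid_id, adult_resident, resident.
Round 3: (1) [eligible_tier1 :- resident, household_head.]. Adds eligible_tier1.
Round 4: (4) [priority_flag :- eligible_tier1, age_verified.]. Adds priority_flag.

address_verified, adult_resident, age_verified, application_complete, citizen, eligible_tier1, has_valid_id, household_head, over_18, priority_flag, renewal_due, resident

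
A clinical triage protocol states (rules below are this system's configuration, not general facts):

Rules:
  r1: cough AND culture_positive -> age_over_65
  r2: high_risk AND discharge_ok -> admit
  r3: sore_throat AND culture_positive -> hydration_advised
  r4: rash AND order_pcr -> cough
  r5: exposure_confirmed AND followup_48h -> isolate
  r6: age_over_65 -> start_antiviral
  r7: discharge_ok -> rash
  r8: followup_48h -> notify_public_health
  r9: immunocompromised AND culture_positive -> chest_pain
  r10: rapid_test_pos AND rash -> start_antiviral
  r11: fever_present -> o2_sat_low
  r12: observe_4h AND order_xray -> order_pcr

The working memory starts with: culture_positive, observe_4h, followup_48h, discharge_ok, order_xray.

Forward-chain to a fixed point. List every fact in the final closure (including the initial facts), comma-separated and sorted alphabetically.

age_over_65, cough, culture_positive, discharge_ok, followup_48h, notify_public_health, observe_4h, order_pcr, order_xray, rash, start_antiviral

Round 1 — r7, r8, r12, derive rash, notify_public_health, order_pcr.
Round 2 — r4, derive cough.
Round 3 — r1, derive age_over_65.
Round 4 — r6, derive start_antiviral.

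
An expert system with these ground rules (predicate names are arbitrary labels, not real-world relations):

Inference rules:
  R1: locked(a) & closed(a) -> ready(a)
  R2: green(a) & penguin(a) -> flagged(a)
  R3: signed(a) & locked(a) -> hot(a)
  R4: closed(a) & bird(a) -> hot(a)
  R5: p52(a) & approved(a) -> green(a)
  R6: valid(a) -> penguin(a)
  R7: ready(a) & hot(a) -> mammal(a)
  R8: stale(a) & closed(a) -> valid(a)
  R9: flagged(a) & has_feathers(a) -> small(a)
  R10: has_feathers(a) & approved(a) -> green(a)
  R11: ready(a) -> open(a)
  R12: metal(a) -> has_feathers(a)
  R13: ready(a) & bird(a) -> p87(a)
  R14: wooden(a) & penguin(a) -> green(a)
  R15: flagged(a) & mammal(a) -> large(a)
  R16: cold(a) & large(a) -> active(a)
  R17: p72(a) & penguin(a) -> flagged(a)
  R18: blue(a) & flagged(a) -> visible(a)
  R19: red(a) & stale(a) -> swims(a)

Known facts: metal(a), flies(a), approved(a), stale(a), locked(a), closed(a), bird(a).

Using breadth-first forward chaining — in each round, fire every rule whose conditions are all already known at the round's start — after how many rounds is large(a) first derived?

[1] R1 [locked(a) & closed(a) -> ready(a)]; R4 [closed(a) & bird(a) -> hot(a)]; R8 [stale(a) & closed(a) -> valid(a)]; R12 [metal(a) -> has_feathers(a)]. ⇒ new: ready(a), hot(a), valid(a), has_feathers(a).
[2] R6 [valid(a) -> penguin(a)]; R7 [ready(a) & hot(a) -> mammal(a)]; R10 [has_feathers(a) & approved(a) -> green(a)]; R11 [ready(a) -> open(a)]; R13 [ready(a) & bird(a) -> p87(a)]. ⇒ new: penguin(a), mammal(a), green(a), open(a), p87(a).
[3] R2 [green(a) & penguin(a) -> flagged(a)]. ⇒ new: flagged(a).
[4] R9 [flagged(a) & has_feathers(a) -> small(a)]; R15 [flagged(a) & mammal(a) -> large(a)]. ⇒ new: small(a), large(a).
large(a) first appears in round 4.

4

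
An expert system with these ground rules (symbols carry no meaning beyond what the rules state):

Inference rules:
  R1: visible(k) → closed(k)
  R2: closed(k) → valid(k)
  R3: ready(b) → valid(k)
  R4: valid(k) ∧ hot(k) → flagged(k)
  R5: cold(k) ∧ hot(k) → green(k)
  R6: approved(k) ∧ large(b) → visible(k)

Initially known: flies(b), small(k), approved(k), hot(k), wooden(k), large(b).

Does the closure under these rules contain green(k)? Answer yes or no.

Round 1: R6 [approved(k) ∧ large(b) → visible(k)]. New: visible(k).
Round 2: R1 [visible(k) → closed(k)]. New: closed(k).
Round 3: R2 [closed(k) → valid(k)]. New: valid(k).
Round 4: R4 [valid(k) ∧ hot(k) → flagged(k)]. New: flagged(k).
Fixed point reached. green(k) is concluded only by R5; R5 needs cold(k) (never derived).

no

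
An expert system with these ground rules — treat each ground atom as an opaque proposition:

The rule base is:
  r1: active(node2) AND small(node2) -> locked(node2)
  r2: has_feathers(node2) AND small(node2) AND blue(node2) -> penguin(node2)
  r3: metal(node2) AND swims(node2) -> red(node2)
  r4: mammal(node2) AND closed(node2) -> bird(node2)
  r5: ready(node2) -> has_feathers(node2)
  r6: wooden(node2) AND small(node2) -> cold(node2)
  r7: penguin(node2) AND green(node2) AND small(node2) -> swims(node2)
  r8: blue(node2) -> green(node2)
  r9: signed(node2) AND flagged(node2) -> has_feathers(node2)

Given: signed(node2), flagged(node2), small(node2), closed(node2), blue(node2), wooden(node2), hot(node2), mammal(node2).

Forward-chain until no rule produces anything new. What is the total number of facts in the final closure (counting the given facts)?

14

[1] r4 [mammal(node2) AND closed(node2) -> bird(node2)]; r6 [wooden(node2) AND small(node2) -> cold(node2)]; r8 [blue(node2) -> green(node2)]; r9 [signed(node2) AND flagged(node2) -> has_feathers(node2)]. ⇒ new: bird(node2), cold(node2), green(node2), has_feathers(node2).
[2] r2 [has_feathers(node2) AND small(node2) AND blue(node2) -> penguin(node2)]. ⇒ new: penguin(node2).
[3] r7 [penguin(node2) AND green(node2) AND small(node2) -> swims(node2)]. ⇒ new: swims(node2).
Closure: {bird(node2), blue(node2), closed(node2), cold(node2), flagged(node2), green(node2), has_feathers(node2), hot(node2), mammal(node2), penguin(node2), signed(node2), small(node2), swims(node2), wooden(node2)} — 14 facts.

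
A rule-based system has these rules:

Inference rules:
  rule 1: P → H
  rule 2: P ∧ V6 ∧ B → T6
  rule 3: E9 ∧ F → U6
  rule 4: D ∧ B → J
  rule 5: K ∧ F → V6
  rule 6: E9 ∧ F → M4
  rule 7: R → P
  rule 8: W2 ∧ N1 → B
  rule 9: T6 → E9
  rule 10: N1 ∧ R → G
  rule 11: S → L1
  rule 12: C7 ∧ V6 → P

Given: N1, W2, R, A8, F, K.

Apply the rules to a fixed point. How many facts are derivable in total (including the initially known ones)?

15

[1] rule 5 [K ∧ F → V6]; rule 7 [R → P]; rule 8 [W2 ∧ N1 → B]; rule 10 [N1 ∧ R → G]. ⇒ new: V6, P, B, G.
[2] rule 1 [P → H]; rule 2 [P ∧ V6 ∧ B → T6]. ⇒ new: H, T6.
[3] rule 9 [T6 → E9]. ⇒ new: E9.
[4] rule 3 [E9 ∧ F → U6]; rule 6 [E9 ∧ F → M4]. ⇒ new: U6, M4.
Closure: {A8, B, E9, F, G, H, K, M4, N1, P, R, T6, U6, V6, W2} — 15 facts.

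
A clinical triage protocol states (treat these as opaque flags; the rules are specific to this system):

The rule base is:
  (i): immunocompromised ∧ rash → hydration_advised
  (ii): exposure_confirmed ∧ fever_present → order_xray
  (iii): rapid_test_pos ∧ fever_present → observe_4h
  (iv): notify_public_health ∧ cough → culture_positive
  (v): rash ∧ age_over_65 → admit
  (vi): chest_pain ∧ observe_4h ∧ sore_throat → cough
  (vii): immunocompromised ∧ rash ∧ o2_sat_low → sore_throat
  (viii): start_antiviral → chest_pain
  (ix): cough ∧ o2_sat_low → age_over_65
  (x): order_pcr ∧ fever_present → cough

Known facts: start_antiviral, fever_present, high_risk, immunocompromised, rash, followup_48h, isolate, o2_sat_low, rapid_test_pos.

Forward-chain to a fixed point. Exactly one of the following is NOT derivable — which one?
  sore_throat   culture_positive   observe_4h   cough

culture_positive

[1] (i) [immunocompromised ∧ rash → hydration_advised]; (iii) [rapid_test_pos ∧ fever_present → observe_4h]; (vii) [immunocompromised ∧ rash ∧ o2_sat_low → sore_throat]; (viii) [start_antiviral → chest_pain]. ⇒ new: hydration_advised, observe_4h, sore_throat, chest_pain.
[2] (vi) [chest_pain ∧ observe_4h ∧ sore_throat → cough]. ⇒ new: cough.
[3] (ix) [cough ∧ o2_sat_low → age_over_65]. ⇒ new: age_over_65.
[4] (v) [rash ∧ age_over_65 → admit]. ⇒ new: admit.
Derived: observe_4h (round 1), sore_throat (round 1), cough (round 2). culture_positive never appears in any round.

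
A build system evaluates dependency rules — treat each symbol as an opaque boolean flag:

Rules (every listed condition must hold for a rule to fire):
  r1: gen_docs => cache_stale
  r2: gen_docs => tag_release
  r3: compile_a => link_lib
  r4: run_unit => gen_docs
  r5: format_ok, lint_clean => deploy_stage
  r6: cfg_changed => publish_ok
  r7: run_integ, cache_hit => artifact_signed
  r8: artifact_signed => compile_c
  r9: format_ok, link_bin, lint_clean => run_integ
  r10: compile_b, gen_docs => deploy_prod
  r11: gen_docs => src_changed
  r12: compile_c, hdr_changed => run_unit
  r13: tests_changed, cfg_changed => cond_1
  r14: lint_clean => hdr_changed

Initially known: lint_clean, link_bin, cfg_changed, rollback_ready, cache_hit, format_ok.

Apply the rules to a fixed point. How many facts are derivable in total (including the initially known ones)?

Round 1: r5 [format_ok, lint_clean => deploy_stage]; r6 [cfg_changed => publish_ok]; r9 [format_ok, link_bin, lint_clean => run_integ]; r14 [lint_clean => hdr_changed]. Adds deploy_stage, publish_ok, run_integ, hdr_changed.
Round 2: r7 [run_integ, cache_hit => artifact_signed]. Adds artifact_signed.
Round 3: r8 [artifact_signed => compile_c]. Adds compile_c.
Round 4: r12 [compile_c, hdr_changed => run_unit]. Adds run_unit.
Round 5: r4 [run_unit => gen_docs]. Adds gen_docs.
Round 6: r1 [gen_docs => cache_stale]; r2 [gen_docs => tag_release]; r11 [gen_docs => src_changed]. Adds cache_stale, tag_release, src_changed.
Closure: {artifact_signed, cache_hit, cache_stale, cfg_changed, compile_c, deploy_stage, format_ok, gen_docs, hdr_changed, link_bin, lint_clean, publish_ok, rollback_ready, run_integ, run_unit, src_changed, tag_release} — 17 facts.

17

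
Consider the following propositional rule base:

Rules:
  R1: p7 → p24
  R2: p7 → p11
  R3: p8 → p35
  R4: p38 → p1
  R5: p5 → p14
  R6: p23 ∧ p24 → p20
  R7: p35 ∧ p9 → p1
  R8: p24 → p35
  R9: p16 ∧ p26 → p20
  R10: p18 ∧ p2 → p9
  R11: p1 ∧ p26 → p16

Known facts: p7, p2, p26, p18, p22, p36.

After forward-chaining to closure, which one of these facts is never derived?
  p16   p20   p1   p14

p14

[1] R1 [p7 → p24]; R2 [p7 → p11]; R10 [p18 ∧ p2 → p9]. ⇒ new: p24, p11, p9.
[2] R8 [p24 → p35]. ⇒ new: p35.
[3] R7 [p35 ∧ p9 → p1]. ⇒ new: p1.
[4] R11 [p1 ∧ p26 → p16]. ⇒ new: p16.
[5] R9 [p16 ∧ p26 → p20]. ⇒ new: p20.
Derived: p16 (round 4), p1 (round 3), p20 (round 5). p14 never appears in any round.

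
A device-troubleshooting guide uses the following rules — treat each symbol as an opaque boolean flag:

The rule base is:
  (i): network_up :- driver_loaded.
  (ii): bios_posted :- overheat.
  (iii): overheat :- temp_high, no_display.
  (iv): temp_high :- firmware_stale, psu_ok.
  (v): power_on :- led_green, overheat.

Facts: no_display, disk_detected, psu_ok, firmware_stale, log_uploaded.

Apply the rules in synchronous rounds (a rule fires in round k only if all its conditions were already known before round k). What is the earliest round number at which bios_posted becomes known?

3

Round 1 fires (iv), giving temp_high.
Round 2 fires (iii), giving overheat.
Round 3 fires (ii), giving bios_posted.
bios_posted first appears in round 3.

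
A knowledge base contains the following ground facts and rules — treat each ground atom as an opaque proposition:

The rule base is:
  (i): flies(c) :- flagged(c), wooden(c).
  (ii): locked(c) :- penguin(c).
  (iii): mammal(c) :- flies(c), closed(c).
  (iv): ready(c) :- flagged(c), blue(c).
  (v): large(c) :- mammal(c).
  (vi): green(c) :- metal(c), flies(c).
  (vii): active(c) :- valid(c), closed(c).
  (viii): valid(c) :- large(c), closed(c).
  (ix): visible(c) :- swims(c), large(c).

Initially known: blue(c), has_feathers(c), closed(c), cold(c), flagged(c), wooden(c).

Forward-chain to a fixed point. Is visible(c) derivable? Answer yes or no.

no

Round 1: (i) [flies(c) :- flagged(c), wooden(c).]; (iv) [ready(c) :- flagged(c), blue(c).]. New: flies(c), ready(c).
Round 2: (iii) [mammal(c) :- flies(c), closed(c).]. New: mammal(c).
Round 3: (v) [large(c) :- mammal(c).]. New: large(c).
Round 4: (viii) [valid(c) :- large(c), closed(c).]. New: valid(c).
Round 5: (vii) [active(c) :- valid(c), closed(c).]. New: active(c).
Fixed point reached. visible(c) is concluded only by (ix); (ix) needs swims(c) (never derived).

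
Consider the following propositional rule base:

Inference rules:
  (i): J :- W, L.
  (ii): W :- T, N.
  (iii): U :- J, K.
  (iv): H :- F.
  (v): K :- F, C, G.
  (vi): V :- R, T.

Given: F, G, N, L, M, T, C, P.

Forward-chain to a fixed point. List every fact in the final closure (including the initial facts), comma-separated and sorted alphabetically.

C, F, G, H, J, K, L, M, N, P, T, U, W

Round 1 fires (ii), (iv), (v), giving W, H, K.
Round 2 fires (i), giving J.
Round 3 fires (iii), giving U.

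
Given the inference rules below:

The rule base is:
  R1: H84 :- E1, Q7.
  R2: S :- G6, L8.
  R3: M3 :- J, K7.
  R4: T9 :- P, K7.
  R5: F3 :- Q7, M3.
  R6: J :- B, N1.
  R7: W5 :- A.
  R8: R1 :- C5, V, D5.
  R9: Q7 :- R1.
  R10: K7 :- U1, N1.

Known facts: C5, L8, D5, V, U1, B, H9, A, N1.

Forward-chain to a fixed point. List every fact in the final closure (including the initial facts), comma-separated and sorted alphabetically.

A, B, C5, D5, F3, H9, J, K7, L8, M3, N1, Q7, R1, U1, V, W5

Round 1: R6 [J :- B, N1.]; R7 [W5 :- A.]; R8 [R1 :- C5, V, D5.]; R10 [K7 :- U1, N1.]. Adds J, W5, R1, K7.
Round 2: R3 [M3 :- J, K7.]; R9 [Q7 :- R1.]. Adds M3, Q7.
Round 3: R5 [F3 :- Q7, M3.]. Adds F3.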